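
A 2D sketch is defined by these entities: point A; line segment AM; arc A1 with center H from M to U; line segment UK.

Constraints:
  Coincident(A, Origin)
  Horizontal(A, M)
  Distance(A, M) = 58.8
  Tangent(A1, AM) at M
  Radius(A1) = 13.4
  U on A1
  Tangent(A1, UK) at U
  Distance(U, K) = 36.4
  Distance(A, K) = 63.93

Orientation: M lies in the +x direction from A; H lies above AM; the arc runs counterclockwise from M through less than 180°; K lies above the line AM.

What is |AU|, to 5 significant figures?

71.892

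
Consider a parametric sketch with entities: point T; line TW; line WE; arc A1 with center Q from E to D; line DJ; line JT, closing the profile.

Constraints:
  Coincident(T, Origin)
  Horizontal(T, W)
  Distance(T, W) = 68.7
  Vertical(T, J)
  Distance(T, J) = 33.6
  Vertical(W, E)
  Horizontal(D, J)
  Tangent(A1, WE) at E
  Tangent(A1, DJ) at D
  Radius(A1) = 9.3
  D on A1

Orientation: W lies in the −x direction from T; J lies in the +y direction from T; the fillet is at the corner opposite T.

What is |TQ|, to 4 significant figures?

64.18

T is at the origin; TW is horizontal with |TW| = 68.7 and W on the −x side, so W = (-68.70, 0.000). TJ is vertical with |TJ| = 33.6 and J on the +y side, so J = (0.000, 33.60). The virtual corner opposite T is at (-68.70, 33.60). Tangency of A1 to WE means the radius QE is perpendicular to WE and since A1 is tangent to DJ there, QD ⟂ DJ, with radius 9.3, so the center Q sits 9.3 in from both sides at Q = (-59.40, 24.30). Then |TQ| = |Q − T| = 64.18.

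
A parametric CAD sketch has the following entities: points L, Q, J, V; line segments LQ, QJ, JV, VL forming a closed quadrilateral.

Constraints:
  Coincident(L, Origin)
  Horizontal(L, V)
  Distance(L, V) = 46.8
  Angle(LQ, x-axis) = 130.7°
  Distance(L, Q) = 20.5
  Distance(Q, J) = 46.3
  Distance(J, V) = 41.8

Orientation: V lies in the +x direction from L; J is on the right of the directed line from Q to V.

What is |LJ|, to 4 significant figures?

26.11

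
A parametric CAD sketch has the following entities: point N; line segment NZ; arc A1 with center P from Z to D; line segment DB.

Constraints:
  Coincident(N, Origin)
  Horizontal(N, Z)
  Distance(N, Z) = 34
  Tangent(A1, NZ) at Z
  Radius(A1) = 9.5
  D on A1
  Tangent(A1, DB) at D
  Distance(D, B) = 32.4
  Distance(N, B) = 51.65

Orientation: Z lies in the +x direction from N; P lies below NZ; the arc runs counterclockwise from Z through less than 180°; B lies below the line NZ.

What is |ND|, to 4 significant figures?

26.83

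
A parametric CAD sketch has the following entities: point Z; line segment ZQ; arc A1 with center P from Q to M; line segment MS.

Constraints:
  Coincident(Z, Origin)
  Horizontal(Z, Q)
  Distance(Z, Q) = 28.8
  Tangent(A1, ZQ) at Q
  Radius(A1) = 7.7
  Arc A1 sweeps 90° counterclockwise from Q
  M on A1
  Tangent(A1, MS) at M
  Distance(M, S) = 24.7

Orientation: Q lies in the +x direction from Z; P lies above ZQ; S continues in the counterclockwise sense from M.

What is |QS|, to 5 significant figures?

33.302

Z is at the origin; ZQ is horizontal with |ZQ| = 28.8 and Q on the +x side, so Q = (28.800, 0.0000). Since A1 is tangent to ZQ there, PQ ⟂ ZQ, so P = Q + (0, 7.7) = (28.800, 7.7000). On A1, Q sits at bearing -90° from P; a 90° counterclockwise sweep puts M at bearing 0°, so M = P + 7.7·(cos 0°, sin 0°) = (36.500, 7.7000). A1 meets MS tangentially, so PM is at right angles to MS, so MS runs along (−sin 0°, cos 0°); with |MS| = 24.7, S = (36.500, 32.400). Then |QS| = |S − Q| = 33.302.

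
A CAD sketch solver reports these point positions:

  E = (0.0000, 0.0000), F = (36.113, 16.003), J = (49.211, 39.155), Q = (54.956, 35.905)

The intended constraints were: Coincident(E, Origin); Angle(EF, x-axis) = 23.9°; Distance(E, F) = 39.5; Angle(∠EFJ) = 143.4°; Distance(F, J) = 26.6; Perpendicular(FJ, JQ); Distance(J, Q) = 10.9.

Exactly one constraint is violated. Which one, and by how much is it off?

Distance(J, Q) = 10.9 — off by 4.30.

E = (0.00, 0.00) ✓; EF at 23.90° ✓; |EF| = 39.50 ✓; ∠EFJ = 143.4° ✓; |FJ| = 26.60 ✓; ∠(FJ, JQ) = 90.00° ✓; |JQ| = 6.601 ✗.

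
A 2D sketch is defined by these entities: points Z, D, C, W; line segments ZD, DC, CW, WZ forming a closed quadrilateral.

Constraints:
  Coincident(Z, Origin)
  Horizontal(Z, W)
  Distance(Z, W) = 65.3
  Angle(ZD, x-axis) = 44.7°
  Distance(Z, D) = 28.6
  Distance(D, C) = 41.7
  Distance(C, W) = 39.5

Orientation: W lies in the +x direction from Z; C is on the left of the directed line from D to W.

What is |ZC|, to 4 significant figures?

69.45

Checks: Z = (0.00, 0.00) ✓; |DC| = 41.70 ✓; |CW| = 39.50 ✓.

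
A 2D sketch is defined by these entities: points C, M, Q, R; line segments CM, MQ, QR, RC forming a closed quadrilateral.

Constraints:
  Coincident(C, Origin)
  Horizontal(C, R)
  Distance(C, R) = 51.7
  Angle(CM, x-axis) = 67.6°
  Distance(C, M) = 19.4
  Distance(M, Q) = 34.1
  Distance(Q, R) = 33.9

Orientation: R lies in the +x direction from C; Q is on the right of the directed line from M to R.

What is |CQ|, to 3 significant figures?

24.6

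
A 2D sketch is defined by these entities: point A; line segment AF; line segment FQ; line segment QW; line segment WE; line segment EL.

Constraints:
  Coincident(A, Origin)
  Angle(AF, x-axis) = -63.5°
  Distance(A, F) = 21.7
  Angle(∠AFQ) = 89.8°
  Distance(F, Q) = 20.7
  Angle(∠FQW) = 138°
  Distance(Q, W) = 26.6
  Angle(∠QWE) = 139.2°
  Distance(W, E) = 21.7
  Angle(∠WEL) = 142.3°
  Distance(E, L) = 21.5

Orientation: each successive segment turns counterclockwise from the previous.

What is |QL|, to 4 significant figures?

59.00

A is at the origin; AF runs at -63.5° with length 21.7, so F = (9.682, -19.42). ∠AFQ = 89.8° gives FQ at 26.70° from the x-axis; with |FQ| = 20.7, Q = (28.18, -10.12). ∠FQW = 138.0° gives QW at 68.70° from the x-axis; with |QW| = 26.6, W = (37.84, 14.66). ∠QWE = 139.2° gives WE at 109.5° from the x-axis; with |WE| = 21.7, E = (30.59, 35.12). ∠WEL = 142.3° gives EL at 147.2° from the x-axis; with |EL| = 21.5, L = (12.52, 46.77). Then |QL| = |L − Q| = 59.00.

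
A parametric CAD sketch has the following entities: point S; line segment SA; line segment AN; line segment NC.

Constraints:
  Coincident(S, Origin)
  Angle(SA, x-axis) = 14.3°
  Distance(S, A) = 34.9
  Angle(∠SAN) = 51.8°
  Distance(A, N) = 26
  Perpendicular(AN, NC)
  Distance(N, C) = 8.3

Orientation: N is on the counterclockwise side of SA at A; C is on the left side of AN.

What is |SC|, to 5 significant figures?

19.630

S is at the origin; SA runs at 14.3° with length 34.9, so A = 34.9·(cos 14.3°, sin 14.3°) = (33.819, 8.6203). ∠SAN = 51.8°, so AN runs at 14.3° + (180° − 51.8°) = 142.50° from the x-axis; with |AN| = 26.0, N = A + 26.0·(cos 142.50°, sin 142.50°) = (13.191, 24.448). AN is perpendicular to NC; with |NC| = 8.3 on the left of AN, C = N + 8.3·(-0.60876, -0.79335) = (8.1387, 17.863). Then |SC| = |C − S| = 19.630.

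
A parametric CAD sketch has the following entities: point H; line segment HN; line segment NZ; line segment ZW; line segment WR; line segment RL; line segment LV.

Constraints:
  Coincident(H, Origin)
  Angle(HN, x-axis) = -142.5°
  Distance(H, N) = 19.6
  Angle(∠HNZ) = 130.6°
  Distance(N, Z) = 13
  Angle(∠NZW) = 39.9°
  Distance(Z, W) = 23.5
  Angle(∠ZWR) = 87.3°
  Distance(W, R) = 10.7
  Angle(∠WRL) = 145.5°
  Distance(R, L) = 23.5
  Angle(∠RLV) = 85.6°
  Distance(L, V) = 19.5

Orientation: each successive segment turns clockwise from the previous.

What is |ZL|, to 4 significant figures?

30.69

H is at the origin; HN runs at -142.5° with length 19.6, so N = (-15.55, -11.93). ∠HNZ = 130.6° gives NZ at 168.1° from the x-axis; with |NZ| = 13.0, Z = (-28.27, -9.251). ∠NZW = 39.9° gives ZW at 28.00° from the x-axis; with |ZW| = 23.5, W = (-7.521, 1.782). ∠ZWR = 87.3° gives WR at -64.70° from the x-axis; with |WR| = 10.7, R = (-2.948, -7.892). ∠WRL = 145.5° gives RL at -99.20° from the x-axis; with |RL| = 23.5, L = (-6.706, -31.09). Then |ZL| = |L − Z| = 30.69.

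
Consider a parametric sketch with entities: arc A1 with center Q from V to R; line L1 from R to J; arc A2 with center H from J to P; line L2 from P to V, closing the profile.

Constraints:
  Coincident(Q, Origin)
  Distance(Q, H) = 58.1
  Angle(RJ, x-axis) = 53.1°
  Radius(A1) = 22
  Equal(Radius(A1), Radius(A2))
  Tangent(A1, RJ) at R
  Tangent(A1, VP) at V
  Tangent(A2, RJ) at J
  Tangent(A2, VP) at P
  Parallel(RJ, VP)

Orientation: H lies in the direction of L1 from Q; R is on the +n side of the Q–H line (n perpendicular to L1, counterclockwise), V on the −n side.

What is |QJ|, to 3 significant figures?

62.1

The slot axis is L1's direction at 53.1°, so u = (cos 53.1°, sin 53.1°) = (0.600, 0.800) and n = (−sin 53.1°, cos 53.1°) = (-0.800, 0.600). Q is at the origin and H lies 58.1 along u from Q, so H = 58.1·u = (34.9, 46.5). Tangency of A1 to both parallel lines with radius 22.0 puts R and V at Q ± 22.0·n: R = (-17.6, 13.2), V = (17.6, -13.2). Equal radii place J and P the same way about H: J = H + 22.0·n = (17.3, 59.7), P = H − 22.0·n = (52.5, 33.3). Then |QJ| = |J − Q| = 62.1.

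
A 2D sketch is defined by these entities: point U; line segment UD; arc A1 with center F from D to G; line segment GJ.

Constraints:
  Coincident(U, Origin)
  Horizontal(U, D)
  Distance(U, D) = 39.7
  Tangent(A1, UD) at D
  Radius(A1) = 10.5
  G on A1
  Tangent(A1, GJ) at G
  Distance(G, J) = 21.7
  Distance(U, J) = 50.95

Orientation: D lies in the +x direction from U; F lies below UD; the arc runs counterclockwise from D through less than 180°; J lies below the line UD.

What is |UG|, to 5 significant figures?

33.066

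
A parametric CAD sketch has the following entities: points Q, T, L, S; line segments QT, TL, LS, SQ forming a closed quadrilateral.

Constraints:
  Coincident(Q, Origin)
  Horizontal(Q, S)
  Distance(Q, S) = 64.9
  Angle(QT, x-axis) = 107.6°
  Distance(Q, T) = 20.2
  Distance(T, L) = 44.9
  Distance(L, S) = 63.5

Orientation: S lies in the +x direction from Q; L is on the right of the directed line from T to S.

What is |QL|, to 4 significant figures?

24.72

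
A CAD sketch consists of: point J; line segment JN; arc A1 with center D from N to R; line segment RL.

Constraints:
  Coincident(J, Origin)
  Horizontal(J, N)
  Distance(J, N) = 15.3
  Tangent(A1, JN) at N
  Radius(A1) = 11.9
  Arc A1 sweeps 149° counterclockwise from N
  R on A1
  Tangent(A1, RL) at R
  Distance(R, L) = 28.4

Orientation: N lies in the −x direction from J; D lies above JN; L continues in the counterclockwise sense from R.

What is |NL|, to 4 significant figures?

41.00

J is at the origin; J and N share the same y with |JN| = 15.3 and N on the −x side, so N = (-15.30, 0.000). A1 meets JN tangentially, so DN is at right angles to JN, so D = N + (0, 11.9) = (-15.30, 11.90). On A1, N sits at bearing -90° from D; a 149° counterclockwise sweep puts R at bearing 59°, so R = D + 11.9·(cos 59°, sin 59°) = (-9.171, 22.10). Tangency of A1 to RL means the radius DR is perpendicular to RL, so RL runs along (−sin 59°, cos 59°); with |RL| = 28.4, L = (-33.51, 36.73). Then |NL| = |L − N| = 41.00.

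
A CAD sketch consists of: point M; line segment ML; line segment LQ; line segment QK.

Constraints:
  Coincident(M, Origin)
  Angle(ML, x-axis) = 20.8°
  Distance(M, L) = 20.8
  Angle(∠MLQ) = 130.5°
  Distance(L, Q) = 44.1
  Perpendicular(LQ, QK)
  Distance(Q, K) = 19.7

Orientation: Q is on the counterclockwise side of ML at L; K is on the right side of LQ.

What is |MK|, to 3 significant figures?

67.7

∠MLQ = 130.5°, so LQ runs at 20.8° + (180° − 130.5°) = 70.3° from the x-axis; with |LQ| = 44.1, Q = L + 44.1·(cos 70.3°, sin 70.3°) = (34.3, 48.9). LQ is perpendicular to QK; with |QK| = 19.7 on the right of LQ, K = Q + 19.7·(0.941, -0.337) = (52.9, 42.3). Then |MK| = |K − M| = 67.7.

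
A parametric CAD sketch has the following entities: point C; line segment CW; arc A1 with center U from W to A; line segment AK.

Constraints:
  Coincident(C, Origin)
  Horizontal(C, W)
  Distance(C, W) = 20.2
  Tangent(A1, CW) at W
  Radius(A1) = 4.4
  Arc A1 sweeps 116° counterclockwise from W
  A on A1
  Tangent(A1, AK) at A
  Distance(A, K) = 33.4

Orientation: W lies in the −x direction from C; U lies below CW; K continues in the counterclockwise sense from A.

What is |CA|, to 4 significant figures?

24.97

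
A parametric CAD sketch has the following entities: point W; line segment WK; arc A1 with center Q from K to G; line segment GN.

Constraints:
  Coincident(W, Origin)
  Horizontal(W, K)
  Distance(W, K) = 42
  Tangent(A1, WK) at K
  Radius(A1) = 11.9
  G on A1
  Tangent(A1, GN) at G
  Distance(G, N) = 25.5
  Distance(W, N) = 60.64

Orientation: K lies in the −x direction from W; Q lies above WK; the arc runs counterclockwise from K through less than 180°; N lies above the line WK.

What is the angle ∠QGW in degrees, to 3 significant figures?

117°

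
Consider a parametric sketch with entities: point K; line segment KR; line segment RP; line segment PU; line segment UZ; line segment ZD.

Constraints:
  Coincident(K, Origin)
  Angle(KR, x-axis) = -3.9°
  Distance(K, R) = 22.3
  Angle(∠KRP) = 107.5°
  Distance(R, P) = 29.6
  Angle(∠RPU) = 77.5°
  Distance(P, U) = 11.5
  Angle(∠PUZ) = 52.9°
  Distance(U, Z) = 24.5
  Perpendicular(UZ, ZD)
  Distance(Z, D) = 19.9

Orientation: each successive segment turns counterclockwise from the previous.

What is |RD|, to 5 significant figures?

33.309

∠PUZ = 52.9° gives UZ at -61.800° from the x-axis; with |UZ| = 24.5, Z = (33.265, 6.2297). The perpendicularity gives ZD at right angles to UZ, so ZD runs at 28.200°; with |ZD| = 19.9, D = (50.803, 15.634). Then |RD| = |D − R| = 33.309.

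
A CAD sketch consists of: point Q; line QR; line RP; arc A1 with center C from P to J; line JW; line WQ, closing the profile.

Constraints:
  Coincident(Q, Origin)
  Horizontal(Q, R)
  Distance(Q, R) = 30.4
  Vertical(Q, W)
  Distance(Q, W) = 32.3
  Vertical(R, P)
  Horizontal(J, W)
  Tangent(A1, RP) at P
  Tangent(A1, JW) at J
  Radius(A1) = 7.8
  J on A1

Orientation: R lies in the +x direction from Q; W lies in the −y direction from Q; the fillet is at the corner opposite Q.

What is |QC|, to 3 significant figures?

33.3

Q and W share the same x with |QW| = 32.3 and W on the −y side, so W = (0.00, -32.3). The virtual corner opposite Q is at (30.4, -32.3). A1 meets RP tangentially, so CP is at right angles to RP and tangency of A1 to JW means the radius CJ is perpendicular to JW, with radius 7.8, so the center C sits 7.8 in from both sides at C = (22.6, -24.5). Then |QC| = |C − Q| = 33.3.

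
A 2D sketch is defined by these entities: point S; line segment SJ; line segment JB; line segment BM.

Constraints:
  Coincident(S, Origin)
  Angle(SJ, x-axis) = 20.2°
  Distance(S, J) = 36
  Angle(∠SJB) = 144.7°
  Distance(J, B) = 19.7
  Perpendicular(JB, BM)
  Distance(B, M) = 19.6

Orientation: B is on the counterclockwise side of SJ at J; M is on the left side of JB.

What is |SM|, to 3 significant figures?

49.1

S is at the origin; SJ runs at 20.2° with length 36.0, so J = 36.0·(cos 20.2°, sin 20.2°) = (33.8, 12.4). ∠SJB = 144.7°, so JB runs at 20.2° + (180° − 144.7°) = 55.5° from the x-axis; with |JB| = 19.7, B = J + 19.7·(cos 55.5°, sin 55.5°) = (44.9, 28.7). JB ⟂ BM; with |BM| = 19.6 on the left of JB, M = B + 19.6·(-0.824, 0.566) = (28.8, 39.8). Then |SM| = |M − S| = 49.1.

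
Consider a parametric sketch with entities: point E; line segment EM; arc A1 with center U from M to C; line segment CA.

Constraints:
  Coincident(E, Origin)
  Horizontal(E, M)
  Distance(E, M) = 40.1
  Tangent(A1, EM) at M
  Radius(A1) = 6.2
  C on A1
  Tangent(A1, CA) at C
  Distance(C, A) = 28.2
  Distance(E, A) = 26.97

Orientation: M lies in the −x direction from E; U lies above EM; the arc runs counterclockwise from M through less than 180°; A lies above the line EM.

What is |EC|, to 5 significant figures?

35.748

E is at the origin; E and M share the same y with |EM| = 40.1 and M on the −x side, so M = (-40.100, 0.0000). Since A1 is tangent to EM there, UM ⟂ EM, so U = M + (0, 6.2) = (-40.100, 6.2000). Since UC ⟂ CA (tangency), |UA| = √(6.2² + 28.2²) = 28.874 regardless of where C sits on A1. So A lies on both circle(E, 26.97) and circle(U, 28.874); the above-EM intersection is A = (-15.828, 21.837). C is the foot of the tangent from A: C = (-35.701, 1.8306).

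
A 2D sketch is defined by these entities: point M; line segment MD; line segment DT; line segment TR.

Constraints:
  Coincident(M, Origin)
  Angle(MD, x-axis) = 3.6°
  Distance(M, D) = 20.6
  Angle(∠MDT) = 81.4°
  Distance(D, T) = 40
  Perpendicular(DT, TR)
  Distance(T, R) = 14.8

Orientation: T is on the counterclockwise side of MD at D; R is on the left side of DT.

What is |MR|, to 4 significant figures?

37.34

∠MDT = 81.4°, so DT runs at 3.6° + (180° − 81.4°) = 102.2° from the x-axis; with |DT| = 40.0, T = D + 40.0·(cos 102.2°, sin 102.2°) = (12.11, 40.39). DT ⟂ TR; with |TR| = 14.8 on the left of DT, R = T + 14.8·(-0.9774, -0.2113) = (-2.359, 37.26). Then |MR| = |R − M| = 37.34.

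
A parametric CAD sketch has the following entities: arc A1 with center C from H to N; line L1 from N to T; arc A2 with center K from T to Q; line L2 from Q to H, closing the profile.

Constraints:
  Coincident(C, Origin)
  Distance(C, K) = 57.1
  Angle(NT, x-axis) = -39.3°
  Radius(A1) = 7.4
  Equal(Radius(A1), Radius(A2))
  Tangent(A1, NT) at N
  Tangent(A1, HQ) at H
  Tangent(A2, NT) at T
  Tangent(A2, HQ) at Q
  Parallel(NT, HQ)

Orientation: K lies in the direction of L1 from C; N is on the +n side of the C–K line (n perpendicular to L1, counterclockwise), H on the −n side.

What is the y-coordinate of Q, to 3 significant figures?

-41.9

The slot axis is L1's direction at -39.3°, so u = (cos -39.3°, sin -39.3°) = (0.774, -0.633) and n = (−sin -39.3°, cos -39.3°) = (0.633, 0.774). C is at the origin and K lies 57.1 along u from C, so K = 57.1·u = (44.2, -36.2). Tangency of A1 to both parallel lines with radius 7.4 puts N and H at C ± 7.4·n: N = (4.69, 5.73), H = (-4.69, -5.73). Equal radii place T and Q the same way about K: T = K + 7.4·n = (48.9, -30.4), Q = K − 7.4·n = (39.5, -41.9). So Q.y = -41.9.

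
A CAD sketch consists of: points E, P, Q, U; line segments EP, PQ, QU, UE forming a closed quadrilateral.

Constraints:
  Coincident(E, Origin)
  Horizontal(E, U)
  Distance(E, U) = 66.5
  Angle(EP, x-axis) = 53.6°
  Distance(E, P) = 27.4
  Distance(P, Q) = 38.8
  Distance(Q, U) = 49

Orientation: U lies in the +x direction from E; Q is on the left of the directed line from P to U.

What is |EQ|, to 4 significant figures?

65.49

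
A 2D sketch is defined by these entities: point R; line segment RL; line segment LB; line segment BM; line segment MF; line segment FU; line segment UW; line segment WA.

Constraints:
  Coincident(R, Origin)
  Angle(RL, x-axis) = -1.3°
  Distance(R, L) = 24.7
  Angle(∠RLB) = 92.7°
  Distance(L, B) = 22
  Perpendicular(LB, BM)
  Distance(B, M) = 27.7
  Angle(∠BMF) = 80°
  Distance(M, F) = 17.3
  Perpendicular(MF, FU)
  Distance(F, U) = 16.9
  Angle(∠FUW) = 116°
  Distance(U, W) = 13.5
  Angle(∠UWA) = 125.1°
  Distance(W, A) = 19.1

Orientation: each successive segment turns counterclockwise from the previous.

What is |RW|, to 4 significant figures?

29.99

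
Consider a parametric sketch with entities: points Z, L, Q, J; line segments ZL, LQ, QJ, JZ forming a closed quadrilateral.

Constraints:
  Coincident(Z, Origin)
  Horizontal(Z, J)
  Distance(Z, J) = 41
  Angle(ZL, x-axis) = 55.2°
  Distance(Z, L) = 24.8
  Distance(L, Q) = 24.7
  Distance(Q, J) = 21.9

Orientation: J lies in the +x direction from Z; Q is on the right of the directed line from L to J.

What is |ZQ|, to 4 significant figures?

19.79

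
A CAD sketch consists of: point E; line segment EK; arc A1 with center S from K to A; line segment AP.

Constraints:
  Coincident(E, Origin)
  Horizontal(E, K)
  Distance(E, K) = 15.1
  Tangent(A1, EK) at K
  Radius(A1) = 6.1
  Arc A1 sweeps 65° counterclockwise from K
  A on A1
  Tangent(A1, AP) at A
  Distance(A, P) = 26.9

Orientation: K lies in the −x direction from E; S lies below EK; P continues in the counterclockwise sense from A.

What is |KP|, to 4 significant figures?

32.62

E is at the origin; E and K share the same y with |EK| = 15.1 and K on the −x side, so K = (-15.10, 0.000). Tangency of A1 to EK means the radius SK is perpendicular to EK, so S = K + (0, -6.1) = (-15.10, -6.100). On A1, K sits at bearing 90° from S; a 65° counterclockwise sweep puts A at bearing 155°, so A = S + 6.1·(cos 155°, sin 155°) = (-20.63, -3.522). A1 meets AP tangentially, so SA is at right angles to AP, so AP runs along (−sin 155°, cos 155°); with |AP| = 26.9, P = (-32.00, -27.90). Then |KP| = |P − K| = 32.62.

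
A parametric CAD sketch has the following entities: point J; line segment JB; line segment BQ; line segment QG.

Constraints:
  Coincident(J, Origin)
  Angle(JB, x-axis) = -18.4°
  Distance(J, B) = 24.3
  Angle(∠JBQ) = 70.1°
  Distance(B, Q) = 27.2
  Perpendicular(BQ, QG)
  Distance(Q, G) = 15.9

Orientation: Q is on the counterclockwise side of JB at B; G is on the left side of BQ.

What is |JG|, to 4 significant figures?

20.16

∠JBQ = 70.1°, so BQ runs at -18.4° + (180° − 70.1°) = 91.50° from the x-axis; with |BQ| = 27.2, Q = B + 27.2·(cos 91.50°, sin 91.50°) = (22.35, 19.52). BQ is perpendicular to QG; with |QG| = 15.9 on the left of BQ, G = Q + 15.9·(-0.9997, -0.02618) = (6.451, 19.10). Then |JG| = |G − J| = 20.16.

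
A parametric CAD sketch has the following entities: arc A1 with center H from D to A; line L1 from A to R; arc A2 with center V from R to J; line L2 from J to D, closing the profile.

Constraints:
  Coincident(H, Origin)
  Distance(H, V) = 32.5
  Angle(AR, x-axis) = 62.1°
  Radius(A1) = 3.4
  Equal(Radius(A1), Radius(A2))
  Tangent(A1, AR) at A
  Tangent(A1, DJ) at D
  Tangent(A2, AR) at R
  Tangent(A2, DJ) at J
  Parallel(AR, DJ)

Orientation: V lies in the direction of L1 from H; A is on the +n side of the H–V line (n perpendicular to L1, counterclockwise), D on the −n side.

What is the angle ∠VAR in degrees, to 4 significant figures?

5.972°

The slot axis is L1's direction at 62.1°, so u = (cos 62.1°, sin 62.1°) = (0.4679, 0.8838) and n = (−sin 62.1°, cos 62.1°) = (-0.8838, 0.4679). H is at the origin and V lies 32.5 along u from H, so V = 32.5·u = (15.21, 28.72). Tangency of A1 to both parallel lines with radius 3.4 puts A and D at H ± 3.4·n: A = (-3.005, 1.591), D = (3.005, -1.591). Equal radii place R and J the same way about V: R = V + 3.4·n = (12.20, 30.31), J = V − 3.4·n = (18.21, 27.13). Then cos ∠VAR = AV·AR / (|AV||AR|), giving 5.972°.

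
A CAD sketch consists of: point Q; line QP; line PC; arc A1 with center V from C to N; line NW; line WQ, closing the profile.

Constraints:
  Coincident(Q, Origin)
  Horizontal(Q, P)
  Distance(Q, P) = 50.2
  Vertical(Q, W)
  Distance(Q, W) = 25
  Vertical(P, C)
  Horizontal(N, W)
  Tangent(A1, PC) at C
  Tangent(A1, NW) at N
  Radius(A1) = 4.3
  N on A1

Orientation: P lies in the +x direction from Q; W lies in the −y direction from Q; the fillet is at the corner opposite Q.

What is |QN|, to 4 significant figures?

52.27

Q is at the origin; Q and P share the same y with |QP| = 50.2 and P on the +x side, so P = (50.20, 0.000). Q and W share the same x with |QW| = 25.0 and W on the −y side, so W = (0.000, -25.00). The virtual corner opposite Q is at (50.20, -25.00). A1 meets PC tangentially, so VC is at right angles to PC and A1 meets NW tangentially, so VN is at right angles to NW, with radius 4.3, so the center V sits 4.3 in from both sides at V = (45.90, -20.70). That places the tangent points at C = (50.20, -20.70) on PC and N = (45.90, -25.00) on NW. Then |QN| = |N − Q| = 52.27.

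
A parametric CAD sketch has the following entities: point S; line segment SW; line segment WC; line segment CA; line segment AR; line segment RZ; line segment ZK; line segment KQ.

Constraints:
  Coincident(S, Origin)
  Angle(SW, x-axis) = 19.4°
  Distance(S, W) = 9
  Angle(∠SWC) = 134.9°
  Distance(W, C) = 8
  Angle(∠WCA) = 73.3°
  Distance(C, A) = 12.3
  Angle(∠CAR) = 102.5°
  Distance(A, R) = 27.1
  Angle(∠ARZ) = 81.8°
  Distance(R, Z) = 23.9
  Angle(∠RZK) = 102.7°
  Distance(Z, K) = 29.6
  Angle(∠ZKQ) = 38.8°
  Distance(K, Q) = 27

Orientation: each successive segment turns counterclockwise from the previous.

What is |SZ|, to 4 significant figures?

22.79

S is at the origin; SW runs at 19.4° with length 9.0, so W = (8.489, 2.989). ∠SWC = 134.9° gives WC at 64.50° from the x-axis; with |WC| = 8.0, C = (11.93, 10.21). ∠WCA = 73.3° gives CA at 171.2° from the x-axis; with |CA| = 12.3, A = (-0.2221, 12.09). ∠CAR = 102.5° gives AR at -111.3° from the x-axis; with |AR| = 27.1, R = (-10.07, -13.16). ∠ARZ = 81.8° gives RZ at -13.10° from the x-axis; with |RZ| = 23.9, Z = (13.21, -18.57). Then |SZ| = |Z − S| = 22.79.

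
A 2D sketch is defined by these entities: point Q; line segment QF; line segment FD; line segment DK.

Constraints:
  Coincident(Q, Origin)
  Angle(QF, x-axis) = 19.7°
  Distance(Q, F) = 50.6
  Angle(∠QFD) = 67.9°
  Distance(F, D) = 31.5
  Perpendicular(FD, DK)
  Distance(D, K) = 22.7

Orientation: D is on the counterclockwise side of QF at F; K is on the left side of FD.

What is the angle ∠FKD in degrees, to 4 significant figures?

54.22°

∠QFD = 67.9°, so FD runs at 19.7° + (180° − 67.9°) = 131.8° from the x-axis; with |FD| = 31.5, D = F + 31.5·(cos 131.8°, sin 131.8°) = (26.64, 40.54). FD ⟂ DK; with |DK| = 22.7 on the left of FD, K = D + 22.7·(-0.7455, -0.6665) = (9.720, 25.41). Then cos ∠FKD = KF·KD / (|KF||KD|), giving 54.22°.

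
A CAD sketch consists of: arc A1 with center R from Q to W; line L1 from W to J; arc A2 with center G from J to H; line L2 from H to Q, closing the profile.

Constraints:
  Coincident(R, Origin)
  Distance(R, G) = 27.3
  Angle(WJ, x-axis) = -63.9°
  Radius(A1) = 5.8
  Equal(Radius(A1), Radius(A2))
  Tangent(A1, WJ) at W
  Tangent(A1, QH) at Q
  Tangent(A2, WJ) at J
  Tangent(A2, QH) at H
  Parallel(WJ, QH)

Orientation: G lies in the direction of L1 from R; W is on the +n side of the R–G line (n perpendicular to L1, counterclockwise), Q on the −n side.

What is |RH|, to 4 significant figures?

27.91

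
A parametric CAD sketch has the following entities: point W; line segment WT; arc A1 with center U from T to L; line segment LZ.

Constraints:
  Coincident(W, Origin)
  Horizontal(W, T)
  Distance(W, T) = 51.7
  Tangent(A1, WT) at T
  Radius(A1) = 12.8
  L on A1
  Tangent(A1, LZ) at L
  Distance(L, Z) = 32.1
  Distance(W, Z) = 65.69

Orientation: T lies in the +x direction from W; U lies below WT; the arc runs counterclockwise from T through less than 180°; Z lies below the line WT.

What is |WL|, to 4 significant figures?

42.15

Checks: |UL| = 12.80 ✓; ∠(UL, LZ) = 90.00° ✓; |LZ| = 32.10 ✓; |WZ| = 65.69 ✓.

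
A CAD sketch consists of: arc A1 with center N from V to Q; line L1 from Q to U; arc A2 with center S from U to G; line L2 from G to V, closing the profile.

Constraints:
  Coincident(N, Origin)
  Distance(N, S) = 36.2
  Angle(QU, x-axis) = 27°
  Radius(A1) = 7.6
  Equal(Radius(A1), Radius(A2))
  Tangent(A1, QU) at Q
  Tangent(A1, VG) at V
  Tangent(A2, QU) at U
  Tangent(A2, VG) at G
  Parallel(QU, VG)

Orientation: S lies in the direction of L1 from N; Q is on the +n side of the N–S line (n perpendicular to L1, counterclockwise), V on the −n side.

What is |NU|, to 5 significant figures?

36.989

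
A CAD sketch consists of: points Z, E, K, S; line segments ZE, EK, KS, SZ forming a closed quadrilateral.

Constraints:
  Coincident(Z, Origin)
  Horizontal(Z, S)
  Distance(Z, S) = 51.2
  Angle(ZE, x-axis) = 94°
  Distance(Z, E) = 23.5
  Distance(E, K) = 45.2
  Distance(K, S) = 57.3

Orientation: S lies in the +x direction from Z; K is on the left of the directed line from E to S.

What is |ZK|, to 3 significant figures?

62.6

Checks: |EK| = 45.20 ✓; |KS| = 57.30 ✓.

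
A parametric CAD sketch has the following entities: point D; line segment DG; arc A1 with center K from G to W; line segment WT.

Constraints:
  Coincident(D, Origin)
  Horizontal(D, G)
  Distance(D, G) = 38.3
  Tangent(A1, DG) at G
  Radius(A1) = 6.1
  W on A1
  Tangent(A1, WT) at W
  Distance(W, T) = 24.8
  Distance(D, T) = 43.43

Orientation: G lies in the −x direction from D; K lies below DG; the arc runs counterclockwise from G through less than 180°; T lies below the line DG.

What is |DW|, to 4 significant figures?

44.51

Checks: ∠(KG, GD) = 90.00° ✓; |KW| = 6.100 ✓; ∠(KW, WT) = 90.00° ✓; |WT| = 24.80 ✓; |DT| = 43.43 ✓.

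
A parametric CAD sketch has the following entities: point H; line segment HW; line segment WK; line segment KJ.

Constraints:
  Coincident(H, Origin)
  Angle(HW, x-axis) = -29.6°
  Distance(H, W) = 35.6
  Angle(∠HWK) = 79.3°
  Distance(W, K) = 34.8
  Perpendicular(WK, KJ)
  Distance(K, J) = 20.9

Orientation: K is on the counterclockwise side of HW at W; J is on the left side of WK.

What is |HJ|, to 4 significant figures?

31.51

H is at the origin; HW runs at -29.6° with length 35.6, so W = 35.6·(cos -29.6°, sin -29.6°) = (30.95, -17.58). ∠HWK = 79.3°, so WK runs at -29.6° + (180° − 79.3°) = 71.10° from the x-axis; with |WK| = 34.8, K = W + 34.8·(cos 71.10°, sin 71.10°) = (42.23, 15.34). WK ⟂ KJ; with |KJ| = 20.9 on the left of WK, J = K + 20.9·(-0.9461, 0.3239) = (22.45, 22.11). Then |HJ| = |J − H| = 31.51.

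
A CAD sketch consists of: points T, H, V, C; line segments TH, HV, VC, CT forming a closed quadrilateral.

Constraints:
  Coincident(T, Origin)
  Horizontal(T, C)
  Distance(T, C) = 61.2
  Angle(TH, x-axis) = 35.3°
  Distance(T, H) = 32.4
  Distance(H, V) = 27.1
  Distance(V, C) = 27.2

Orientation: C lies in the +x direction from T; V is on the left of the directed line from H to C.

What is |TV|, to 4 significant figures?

58.59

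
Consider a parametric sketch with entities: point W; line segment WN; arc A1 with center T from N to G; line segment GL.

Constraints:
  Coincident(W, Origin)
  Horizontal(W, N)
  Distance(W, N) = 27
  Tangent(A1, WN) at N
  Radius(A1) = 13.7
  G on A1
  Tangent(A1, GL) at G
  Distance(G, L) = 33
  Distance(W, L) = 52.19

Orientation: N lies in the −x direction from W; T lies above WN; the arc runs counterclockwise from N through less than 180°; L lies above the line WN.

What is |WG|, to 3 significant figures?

21.0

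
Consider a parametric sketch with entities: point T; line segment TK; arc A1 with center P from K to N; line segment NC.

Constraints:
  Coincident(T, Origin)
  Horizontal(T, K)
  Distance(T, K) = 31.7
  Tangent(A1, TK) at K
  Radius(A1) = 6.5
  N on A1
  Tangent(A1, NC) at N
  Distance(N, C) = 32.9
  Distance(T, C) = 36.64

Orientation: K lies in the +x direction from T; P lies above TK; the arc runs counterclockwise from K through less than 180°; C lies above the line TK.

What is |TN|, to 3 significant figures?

37.9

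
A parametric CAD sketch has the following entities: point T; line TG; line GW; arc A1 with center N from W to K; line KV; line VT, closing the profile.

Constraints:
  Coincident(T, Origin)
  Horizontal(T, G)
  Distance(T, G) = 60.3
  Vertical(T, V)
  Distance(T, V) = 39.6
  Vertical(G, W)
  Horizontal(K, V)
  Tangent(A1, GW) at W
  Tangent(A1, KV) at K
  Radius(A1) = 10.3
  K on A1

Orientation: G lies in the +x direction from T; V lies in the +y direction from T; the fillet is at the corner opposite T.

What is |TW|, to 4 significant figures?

67.04

T is at the origin; TG is horizontal with |TG| = 60.3 and G on the +x side, so G = (60.30, 0.000). T and V share the same x with |TV| = 39.6 and V on the +y side, so V = (0.000, 39.60). The virtual corner opposite T is at (60.30, 39.60). Since A1 is tangent to GW there, NW ⟂ GW and since A1 is tangent to KV there, NK ⟂ KV, with radius 10.3, so the center N sits 10.3 in from both sides at N = (50.00, 29.30). That places the tangent points at W = (60.30, 29.30) on GW and K = (50.00, 39.60) on KV. Then |TW| = |W − T| = 67.04.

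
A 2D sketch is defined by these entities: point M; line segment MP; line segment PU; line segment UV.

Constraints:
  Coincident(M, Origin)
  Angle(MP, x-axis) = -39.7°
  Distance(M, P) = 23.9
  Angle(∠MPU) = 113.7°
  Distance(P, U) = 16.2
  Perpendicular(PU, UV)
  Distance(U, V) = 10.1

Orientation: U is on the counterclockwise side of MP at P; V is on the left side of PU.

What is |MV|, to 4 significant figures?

28.37

M is at the origin; MP runs at -39.7° with length 23.9, so P = 23.9·(cos -39.7°, sin -39.7°) = (18.39, -15.27). ∠MPU = 113.7°, so PU runs at -39.7° + (180° − 113.7°) = 26.60° from the x-axis; with |PU| = 16.2, U = P + 16.2·(cos 26.60°, sin 26.60°) = (32.87, -8.013). PU ⟂ UV; with |UV| = 10.1 on the left of PU, V = U + 10.1·(-0.4478, 0.8942) = (28.35, 1.018). Then |MV| = |V − M| = 28.37.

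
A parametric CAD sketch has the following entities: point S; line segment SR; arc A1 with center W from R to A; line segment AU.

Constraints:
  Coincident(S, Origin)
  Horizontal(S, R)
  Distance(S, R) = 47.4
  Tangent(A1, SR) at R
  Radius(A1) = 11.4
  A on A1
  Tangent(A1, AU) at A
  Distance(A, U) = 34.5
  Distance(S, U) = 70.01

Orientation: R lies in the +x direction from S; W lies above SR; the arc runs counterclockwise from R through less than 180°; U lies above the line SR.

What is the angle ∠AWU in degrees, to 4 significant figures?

71.71°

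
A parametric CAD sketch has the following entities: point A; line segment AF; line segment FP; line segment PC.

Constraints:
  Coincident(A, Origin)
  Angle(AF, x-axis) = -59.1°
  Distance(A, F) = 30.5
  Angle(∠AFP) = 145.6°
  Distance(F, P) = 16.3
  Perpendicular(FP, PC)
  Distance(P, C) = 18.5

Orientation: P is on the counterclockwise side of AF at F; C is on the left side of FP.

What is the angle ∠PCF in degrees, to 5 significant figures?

41.383°

A is at the origin; AF runs at -59.1° with length 30.5, so F = 30.5·(cos -59.1°, sin -59.1°) = (15.663, -26.171). ∠AFP = 145.6°, so FP runs at -59.1° + (180° − 145.6°) = -24.700° from the x-axis; with |FP| = 16.3, P = F + 16.3·(cos -24.700°, sin -24.700°) = (30.472, -32.982). FP is perpendicular to PC; with |PC| = 18.5 on the left of FP, C = P + 18.5·(0.41787, 0.90851) = (38.202, -16.175). Then cos ∠PCF = CP·CF / (|CP||CF|), giving 41.383°.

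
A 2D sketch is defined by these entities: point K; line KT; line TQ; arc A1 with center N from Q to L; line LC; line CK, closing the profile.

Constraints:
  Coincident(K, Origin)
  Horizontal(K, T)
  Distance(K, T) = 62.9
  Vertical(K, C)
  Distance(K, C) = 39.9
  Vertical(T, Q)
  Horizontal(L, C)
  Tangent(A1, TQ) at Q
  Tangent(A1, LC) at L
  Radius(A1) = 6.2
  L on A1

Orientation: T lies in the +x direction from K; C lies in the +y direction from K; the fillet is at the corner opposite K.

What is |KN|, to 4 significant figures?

65.96

K is at the origin; KT is horizontal with |KT| = 62.9 and T on the +x side, so T = (62.90, 0.000). KC is vertical with |KC| = 39.9 and C on the +y side, so C = (0.000, 39.90). The virtual corner opposite K is at (62.90, 39.90). The tangent condition forces NQ to be normal to TQ and A1 meets LC tangentially, so NL is at right angles to LC, with radius 6.2, so the center N sits 6.2 in from both sides at N = (56.70, 33.70). Then |KN| = |N − K| = 65.96.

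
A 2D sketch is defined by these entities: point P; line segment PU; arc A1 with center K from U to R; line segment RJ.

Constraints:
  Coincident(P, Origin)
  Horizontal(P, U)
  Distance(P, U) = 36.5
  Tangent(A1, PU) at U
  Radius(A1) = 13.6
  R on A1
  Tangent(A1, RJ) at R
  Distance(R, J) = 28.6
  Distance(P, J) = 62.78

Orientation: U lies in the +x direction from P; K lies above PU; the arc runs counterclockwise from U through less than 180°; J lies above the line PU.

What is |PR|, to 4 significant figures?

52.41

Checks: |KU| = 13.60 ✓; |KR| = 13.60 ✓; ∠(KR, RJ) = 90.00° ✓; |RJ| = 28.60 ✓; |PJ| = 62.78 ✓.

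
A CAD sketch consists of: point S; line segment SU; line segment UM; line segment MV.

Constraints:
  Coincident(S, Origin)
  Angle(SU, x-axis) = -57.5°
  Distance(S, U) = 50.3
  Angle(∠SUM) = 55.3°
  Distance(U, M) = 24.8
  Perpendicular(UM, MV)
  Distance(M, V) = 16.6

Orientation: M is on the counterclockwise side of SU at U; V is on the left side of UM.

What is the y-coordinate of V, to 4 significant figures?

-13.13

S is at the origin; SU runs at -57.5° with length 50.3, so U = 50.3·(cos -57.5°, sin -57.5°) = (27.03, -42.42). ∠SUM = 55.3°, so UM runs at -57.5° + (180° − 55.3°) = 67.20° from the x-axis; with |UM| = 24.8, M = U + 24.8·(cos 67.20°, sin 67.20°) = (36.64, -19.56). UM is perpendicular to MV; with |MV| = 16.6 on the left of UM, V = M + 16.6·(-0.9219, 0.3875) = (21.33, -13.13). So V.y = -13.13.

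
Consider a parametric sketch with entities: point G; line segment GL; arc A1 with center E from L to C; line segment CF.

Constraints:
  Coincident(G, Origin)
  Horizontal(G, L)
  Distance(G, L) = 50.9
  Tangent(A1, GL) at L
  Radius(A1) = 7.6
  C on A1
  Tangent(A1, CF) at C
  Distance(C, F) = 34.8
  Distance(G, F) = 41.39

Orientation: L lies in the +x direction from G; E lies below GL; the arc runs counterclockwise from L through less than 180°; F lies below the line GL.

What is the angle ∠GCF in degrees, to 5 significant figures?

61.296°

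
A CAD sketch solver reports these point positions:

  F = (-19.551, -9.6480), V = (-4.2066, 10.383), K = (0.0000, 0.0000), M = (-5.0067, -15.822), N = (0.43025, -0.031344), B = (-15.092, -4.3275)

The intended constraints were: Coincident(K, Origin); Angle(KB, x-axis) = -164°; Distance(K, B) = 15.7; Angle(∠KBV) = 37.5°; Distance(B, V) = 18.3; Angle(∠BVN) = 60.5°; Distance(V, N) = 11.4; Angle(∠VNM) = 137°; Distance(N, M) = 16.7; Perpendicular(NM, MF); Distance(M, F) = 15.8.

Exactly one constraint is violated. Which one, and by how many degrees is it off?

Perpendicular(NM, MF) — off by 4.00°.

K = (0.00, 0.00) ✓; KB at -164.0° ✓; |KB| = 15.70 ✓; ∠KBV = 37.50° ✓; |BV| = 18.30 ✓; ∠BVN = 60.50° ✓; |VN| = 11.40 ✓; ∠VNM = 137.0° ✓; |NM| = 16.70 ✓; ∠(NM, MF) = 94.00° ✗; |MF| = 15.80 ✓.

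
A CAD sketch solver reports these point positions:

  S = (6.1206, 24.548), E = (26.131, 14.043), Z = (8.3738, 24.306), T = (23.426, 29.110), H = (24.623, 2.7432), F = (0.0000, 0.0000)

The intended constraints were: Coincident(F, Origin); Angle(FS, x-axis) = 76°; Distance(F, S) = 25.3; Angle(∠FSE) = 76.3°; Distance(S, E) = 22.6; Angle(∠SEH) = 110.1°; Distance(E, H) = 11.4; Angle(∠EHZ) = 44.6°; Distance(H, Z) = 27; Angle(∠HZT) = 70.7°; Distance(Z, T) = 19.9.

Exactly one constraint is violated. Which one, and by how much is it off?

Distance(Z, T) = 19.9 — off by 4.10.

F = (0.00, 0.00) ✓; FS at 76.00° ✓; |FS| = 25.30 ✓; ∠FSE = 76.30° ✓; |SE| = 22.60 ✓; ∠SEH = 110.1° ✓; |EH| = 11.40 ✓; ∠EHZ = 44.60° ✓; |HZ| = 27.00 ✓; ∠HZT = 70.70° ✓; |ZT| = 15.80 ✗.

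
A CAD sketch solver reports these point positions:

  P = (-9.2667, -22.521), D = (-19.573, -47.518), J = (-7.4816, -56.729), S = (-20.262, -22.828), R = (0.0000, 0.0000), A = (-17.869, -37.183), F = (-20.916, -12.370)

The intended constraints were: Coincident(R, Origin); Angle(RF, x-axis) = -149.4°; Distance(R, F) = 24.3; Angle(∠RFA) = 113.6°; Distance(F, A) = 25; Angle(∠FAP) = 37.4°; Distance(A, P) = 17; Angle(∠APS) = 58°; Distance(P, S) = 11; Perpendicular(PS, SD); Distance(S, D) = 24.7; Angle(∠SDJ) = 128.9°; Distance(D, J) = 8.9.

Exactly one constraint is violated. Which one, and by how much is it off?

Distance(D, J) = 8.9 — off by 6.30.

R = (0.00, 0.00) ✓; RF at -149.4° ✓; |RF| = 24.30 ✓; ∠RFA = 113.6° ✓; |FA| = 25.00 ✓; ∠FAP = 37.40° ✓; |AP| = 17.00 ✓; ∠APS = 58.00° ✓; |PS| = 11.00 ✓; ∠(PS, SD) = 90.00° ✓; |SD| = 24.70 ✓; ∠SDJ = 128.9° ✓; |DJ| = 15.20 ✗.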